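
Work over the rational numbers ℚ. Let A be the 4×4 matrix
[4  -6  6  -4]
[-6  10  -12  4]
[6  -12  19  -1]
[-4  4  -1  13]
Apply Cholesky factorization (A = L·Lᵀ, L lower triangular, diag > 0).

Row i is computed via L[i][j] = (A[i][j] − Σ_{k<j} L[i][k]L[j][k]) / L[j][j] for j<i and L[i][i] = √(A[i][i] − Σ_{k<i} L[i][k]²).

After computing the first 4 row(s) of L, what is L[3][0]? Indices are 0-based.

L[3][0] = -2

Step 1: L[0][0] = √(4) = 2.
  L[1][0] = (-6) / L[0][0] = -3.
Step 2: L[1][1] = √(1) = 1.
  L[2][0] = (6) / L[0][0] = 3.
  L[2][1] = (-3) / L[1][1] = -3.
Step 3: L[2][2] = √(1) = 1.
  L[3][0] = (-4) / L[0][0] = -2.
  L[3][1] = (-2) / L[1][1] = -2.
  L[3][2] = (-1) / L[2][2] = -1.
Step 4: L[3][3] = √(4) = 2.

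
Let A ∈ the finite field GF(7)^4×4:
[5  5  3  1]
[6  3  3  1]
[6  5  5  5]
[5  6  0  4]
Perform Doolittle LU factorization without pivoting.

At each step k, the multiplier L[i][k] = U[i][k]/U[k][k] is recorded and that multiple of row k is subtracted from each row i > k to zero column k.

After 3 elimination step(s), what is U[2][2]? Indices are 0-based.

[col 0] pivot 5
  R1 -= 4*R0 → (0, 4, 5, 4)  (L[1][0] := 4)
  R2 -= 4*R0 → (0, 6, 0, 1)  (L[2][0] := 4)
  R3 -= 1*R0 → (0, 1, 4, 3)  (L[3][0] := 1)
[col 1] pivot 4
  R2 -= 5*R1 → (0, 0, 3, 2)  (L[2][1] := 5)
  R3 -= 2*R1 → (0, 0, 1, 2)  (L[3][1] := 2)
[col 2] pivot 3
  R3 -= 5*R2 → (0, 0, 0, 6)  (L[3][2] := 5)

U[2][2] = 3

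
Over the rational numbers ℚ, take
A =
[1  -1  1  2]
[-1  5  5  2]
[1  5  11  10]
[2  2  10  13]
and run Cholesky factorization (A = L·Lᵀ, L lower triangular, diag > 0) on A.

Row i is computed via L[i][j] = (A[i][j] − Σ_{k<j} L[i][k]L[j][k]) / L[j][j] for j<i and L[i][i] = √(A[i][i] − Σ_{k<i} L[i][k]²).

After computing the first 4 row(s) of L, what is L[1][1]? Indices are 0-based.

L[1][1] = 2

Step 1: L[0][0] = √(1) = 1.
  L[1][0] = (-1) / L[0][0] = -1.
Step 2: L[1][1] = √(4) = 2.
  L[2][0] = (1) / L[0][0] = 1.
  L[2][1] = (6) / L[1][1] = 3.
Step 3: L[2][2] = √(1) = 1.
  L[3][0] = (2) / L[0][0] = 2.
  L[3][1] = (4) / L[1][1] = 2.
  L[3][2] = (2) / L[2][2] = 2.
Step 4: L[3][3] = √(1) = 1.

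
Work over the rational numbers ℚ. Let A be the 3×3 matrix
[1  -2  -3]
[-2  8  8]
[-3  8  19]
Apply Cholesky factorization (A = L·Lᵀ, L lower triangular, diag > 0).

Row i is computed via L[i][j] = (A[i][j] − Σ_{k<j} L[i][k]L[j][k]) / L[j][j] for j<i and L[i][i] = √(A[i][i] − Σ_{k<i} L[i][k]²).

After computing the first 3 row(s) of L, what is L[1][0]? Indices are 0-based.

Step 1: L[0][0] = √(1) = 1.
  L[1][0] = (-2) / L[0][0] = -2.
Step 2: L[1][1] = √(4) = 2.
  L[2][0] = (-3) / L[0][0] = -3.
  L[2][1] = (2) / L[1][1] = 1.
Step 3: L[2][2] = √(9) = 3.

L[1][0] = -2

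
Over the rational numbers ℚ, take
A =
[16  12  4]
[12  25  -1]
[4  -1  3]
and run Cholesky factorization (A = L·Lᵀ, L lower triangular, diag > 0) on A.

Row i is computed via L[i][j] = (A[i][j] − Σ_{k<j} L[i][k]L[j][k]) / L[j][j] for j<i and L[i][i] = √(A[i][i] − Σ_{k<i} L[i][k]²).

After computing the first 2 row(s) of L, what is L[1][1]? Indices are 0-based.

L[1][1] = 4

Step 1: L[0][0] = √(16) = 4.
  L[1][0] = (12) / L[0][0] = 3.
Step 2: L[1][1] = √(16) = 4.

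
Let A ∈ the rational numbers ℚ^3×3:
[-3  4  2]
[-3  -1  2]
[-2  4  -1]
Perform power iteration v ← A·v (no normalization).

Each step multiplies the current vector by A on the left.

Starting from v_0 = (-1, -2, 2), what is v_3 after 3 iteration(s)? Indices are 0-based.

v_3 = (-65, 45, -180)

v_0 = (-1, -2, 2).
v_1 = A·v_0 = (-1, 9, -8).
v_2 = A·v_1 = (23, -22, 46).
v_3 = A·v_2 = (-65, 45, -180).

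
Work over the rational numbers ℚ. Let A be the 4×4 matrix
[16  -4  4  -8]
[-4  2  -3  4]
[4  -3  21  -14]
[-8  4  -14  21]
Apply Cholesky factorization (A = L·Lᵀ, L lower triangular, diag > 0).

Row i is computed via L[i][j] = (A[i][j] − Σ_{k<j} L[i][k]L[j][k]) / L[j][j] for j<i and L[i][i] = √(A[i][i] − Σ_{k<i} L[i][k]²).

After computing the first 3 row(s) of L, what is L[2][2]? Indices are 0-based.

L[2][2] = 4

Step 1: L[0][0] = √(16) = 4.
  L[1][0] = (-4) / L[0][0] = -1.
Step 2: L[1][1] = √(1) = 1.
  L[2][0] = (4) / L[0][0] = 1.
  L[2][1] = (-2) / L[1][1] = -2.
Step 3: L[2][2] = √(16) = 4.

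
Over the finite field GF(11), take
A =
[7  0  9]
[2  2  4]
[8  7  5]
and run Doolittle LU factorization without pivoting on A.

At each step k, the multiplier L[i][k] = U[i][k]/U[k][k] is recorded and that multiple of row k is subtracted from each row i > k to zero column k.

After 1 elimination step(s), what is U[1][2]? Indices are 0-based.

[col 0] pivot 7
  R1 -= 5*R0 → (0, 2, 3)  (L[1][0] := 5)
  R2 -= 9*R0 → (0, 7, 1)  (L[2][0] := 9)

U[1][2] = 3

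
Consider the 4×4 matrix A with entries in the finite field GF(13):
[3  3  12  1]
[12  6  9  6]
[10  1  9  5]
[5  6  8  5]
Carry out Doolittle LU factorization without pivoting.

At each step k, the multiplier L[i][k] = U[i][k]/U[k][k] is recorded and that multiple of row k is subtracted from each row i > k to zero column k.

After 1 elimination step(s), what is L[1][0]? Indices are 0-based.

Step 1: pivot at (0,0) is 3.
  row1 ← row1 − (4)·row0  ⇒  L[1][0]=4, U row1=(0, 7, 0, 2)
  row2 ← row2 − (12)·row0  ⇒  L[2][0]=12, U row2=(0, 4, 8, 6)
  row3 ← row3 − (6)·row0  ⇒  L[3][0]=6, U row3=(0, 1, 1, 12)

L[1][0] = 4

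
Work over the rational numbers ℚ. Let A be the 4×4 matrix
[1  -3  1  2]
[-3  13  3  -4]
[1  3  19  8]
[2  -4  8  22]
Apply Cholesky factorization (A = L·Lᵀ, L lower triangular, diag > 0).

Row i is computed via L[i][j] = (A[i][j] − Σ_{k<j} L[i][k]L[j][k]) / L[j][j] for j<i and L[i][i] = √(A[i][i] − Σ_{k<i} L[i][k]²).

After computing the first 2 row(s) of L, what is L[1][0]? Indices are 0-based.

Step 1: L[0][0] = √(1) = 1.
  L[1][0] = (-3) / L[0][0] = -3.
Step 2: L[1][1] = √(4) = 2.

L[1][0] = -3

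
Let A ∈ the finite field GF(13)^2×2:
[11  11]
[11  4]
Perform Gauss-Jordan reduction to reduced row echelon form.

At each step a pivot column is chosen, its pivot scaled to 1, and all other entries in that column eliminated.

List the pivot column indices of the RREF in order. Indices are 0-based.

pivot columns: 0, 1

pivot(0,0)=11: scale R0 → (1, 1)
  clear (1,0): R1 −= (11)R0 → (0, 6)
pivot(1,1)=6: scale R1 → (0, 1)
  clear (0,1): R0 −= (1)R1 → (1, 0)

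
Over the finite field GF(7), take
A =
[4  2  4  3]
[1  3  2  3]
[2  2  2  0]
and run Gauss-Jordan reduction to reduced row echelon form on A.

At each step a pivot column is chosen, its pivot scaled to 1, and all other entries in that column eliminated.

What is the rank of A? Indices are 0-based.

[1] R0 /= 4  ⇒  (1, 4, 1, 6)
     R1 -= 1·R0  ⇒  (0, 6, 1, 4)
     R2 -= 2·R0  ⇒  (0, 1, 0, 2)
[2] R1 /= 6  ⇒  (0, 1, 6, 3)
     R0 -= 4·R1  ⇒  (1, 0, 5, 1)
     R2 -= 1·R1  ⇒  (0, 0, 1, 6)
[3] R2 /= 1  ⇒  (0, 0, 1, 6)
     R0 -= 5·R2  ⇒  (1, 0, 0, 6)
     R1 -= 6·R2  ⇒  (0, 1, 0, 2)

rank = 3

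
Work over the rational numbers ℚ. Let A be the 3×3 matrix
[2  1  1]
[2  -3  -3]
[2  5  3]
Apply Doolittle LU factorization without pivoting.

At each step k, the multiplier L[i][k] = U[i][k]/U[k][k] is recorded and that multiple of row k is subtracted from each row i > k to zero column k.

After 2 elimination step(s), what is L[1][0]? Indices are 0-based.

[col 0] pivot 2
  R1 -= 1*R0 → (0, -4, -4)  (L[1][0] := 1)
  R2 -= 1*R0 → (0, 4, 2)  (L[2][0] := 1)
[col 1] pivot -4
  R2 -= -1*R1 → (0, 0, -2)  (L[2][1] := -1)

L[1][0] = 1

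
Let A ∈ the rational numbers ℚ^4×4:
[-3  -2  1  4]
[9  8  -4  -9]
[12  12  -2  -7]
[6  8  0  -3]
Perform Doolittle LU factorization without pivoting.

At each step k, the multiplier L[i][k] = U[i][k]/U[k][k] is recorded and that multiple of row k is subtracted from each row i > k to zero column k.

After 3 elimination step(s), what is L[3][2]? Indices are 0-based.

L[3][2] = 1

Step 1: pivot at (0,0) is -3.
  row1 ← row1 − (-3)·row0  ⇒  L[1][0]=-3, U row1=(0, 2, -1, 3)
  row2 ← row2 − (-4)·row0  ⇒  L[2][0]=-4, U row2=(0, 4, 2, 9)
  row3 ← row3 − (-2)·row0  ⇒  L[3][0]=-2, U row3=(0, 4, 2, 5)
Step 2: pivot at (1,1) is 2.
  row2 ← row2 − (2)·row1  ⇒  L[2][1]=2, U row2=(0, 0, 4, 3)
  row3 ← row3 − (2)·row1  ⇒  L[3][1]=2, U row3=(0, 0, 4, -1)
Step 3: pivot at (2,2) is 4.
  row3 ← row3 − (1)·row2  ⇒  L[3][2]=1, U row3=(0, 0, 0, -4)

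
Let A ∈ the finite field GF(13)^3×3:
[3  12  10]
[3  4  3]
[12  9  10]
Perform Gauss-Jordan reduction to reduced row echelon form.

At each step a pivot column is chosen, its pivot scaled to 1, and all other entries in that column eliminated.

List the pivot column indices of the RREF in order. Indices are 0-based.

step 1: normalize row 0 (÷3) = (1, 4, 12)
  row 1: subtract 3×row0 = (0, 5, 6)
  row 2: subtract 12×row0 = (0, 0, 9)
step 2: normalize row 1 (÷5) = (0, 1, 9)
  row 0: subtract 4×row1 = (1, 0, 2)
step 3: normalize row 2 (÷9) = (0, 0, 1)
  row 0: subtract 2×row2 = (1, 0, 0)
  row 1: subtract 9×row2 = (0, 1, 0)

pivot columns: 0, 1, 2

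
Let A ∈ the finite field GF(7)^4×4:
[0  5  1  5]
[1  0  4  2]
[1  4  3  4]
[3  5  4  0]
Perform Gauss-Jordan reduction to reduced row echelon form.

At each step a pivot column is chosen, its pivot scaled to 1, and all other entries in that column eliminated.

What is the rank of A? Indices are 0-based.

rank = 4

pivot(0,0): swap R0↔R1
pivot(0,0)=1: scale R0 → (1, 0, 4, 2)
  clear (2,0): R2 −= (1)R0 → (0, 4, 6, 2)
  clear (3,0): R3 −= (3)R0 → (0, 5, 6, 1)
pivot(1,1)=5: scale R1 → (0, 1, 3, 1)
  clear (2,1): R2 −= (4)R1 → (0, 0, 1, 5)
  clear (3,1): R3 −= (5)R1 → (0, 0, 5, 3)
pivot(2,2)=1: scale R2 → (0, 0, 1, 5)
  clear (0,2): R0 −= (4)R2 → (1, 0, 0, 3)
  clear (1,2): R1 −= (3)R2 → (0, 1, 0, 0)
  clear (3,2): R3 −= (5)R2 → (0, 0, 0, 6)
pivot(3,3)=6: scale R3 → (0, 0, 0, 1)
  clear (0,3): R0 −= (3)R3 → (1, 0, 0, 0)
  clear (2,3): R2 −= (5)R3 → (0, 0, 1, 0)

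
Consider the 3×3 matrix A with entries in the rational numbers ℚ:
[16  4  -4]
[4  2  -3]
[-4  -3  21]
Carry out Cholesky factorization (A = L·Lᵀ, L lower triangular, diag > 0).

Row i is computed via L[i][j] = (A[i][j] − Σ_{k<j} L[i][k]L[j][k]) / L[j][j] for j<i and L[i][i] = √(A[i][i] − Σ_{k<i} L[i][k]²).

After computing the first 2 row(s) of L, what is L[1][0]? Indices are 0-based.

Step 1: L[0][0] = √(16) = 4.
  L[1][0] = (4) / L[0][0] = 1.
Step 2: L[1][1] = √(1) = 1.

L[1][0] = 1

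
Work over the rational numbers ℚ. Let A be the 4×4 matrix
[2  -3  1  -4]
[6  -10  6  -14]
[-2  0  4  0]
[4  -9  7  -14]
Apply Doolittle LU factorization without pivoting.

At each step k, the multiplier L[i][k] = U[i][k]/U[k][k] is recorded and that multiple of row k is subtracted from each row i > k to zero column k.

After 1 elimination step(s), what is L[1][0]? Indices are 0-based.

L[1][0] = 3

Step 1: pivot at (0,0) is 2.
  row1 ← row1 − (3)·row0  ⇒  L[1][0]=3, U row1=(0, -1, 3, -2)
  row2 ← row2 − (-1)·row0  ⇒  L[2][0]=-1, U row2=(0, -3, 5, -4)
  row3 ← row3 − (2)·row0  ⇒  L[3][0]=2, U row3=(0, -3, 5, -6)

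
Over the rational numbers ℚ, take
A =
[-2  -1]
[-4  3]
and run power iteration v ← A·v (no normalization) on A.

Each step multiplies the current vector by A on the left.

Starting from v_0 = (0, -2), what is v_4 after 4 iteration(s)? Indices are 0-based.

v_0 = (0, -2).
v_1 = A·v_0 = (2, -6).
v_2 = A·v_1 = (2, -26).
v_3 = A·v_2 = (22, -86).
v_4 = A·v_3 = (42, -346).

v_4 = (42, -346)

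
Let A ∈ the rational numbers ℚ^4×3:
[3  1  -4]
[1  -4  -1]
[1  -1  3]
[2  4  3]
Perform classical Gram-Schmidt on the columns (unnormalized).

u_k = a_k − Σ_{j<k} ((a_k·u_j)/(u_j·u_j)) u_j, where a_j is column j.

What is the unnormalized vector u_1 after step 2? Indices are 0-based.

u_1 = (-1/5, -22/5, -7/5, 16/5)

Step 1: u_0 = a_0 = (3, 1, 1, 2).
Step 2: u_1 = a_1 − (2/5)·u_0 = (-1/5, -22/5, -7/5, 16/5).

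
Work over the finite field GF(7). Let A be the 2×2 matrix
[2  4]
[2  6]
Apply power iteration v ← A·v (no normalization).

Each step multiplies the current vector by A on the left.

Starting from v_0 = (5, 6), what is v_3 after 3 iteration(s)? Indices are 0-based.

v_3 = (4, 6)

v_0 = (5, 6).
v_1 = A·v_0 = (6, 4).
v_2 = A·v_1 = (0, 1).
v_3 = A·v_2 = (4, 6).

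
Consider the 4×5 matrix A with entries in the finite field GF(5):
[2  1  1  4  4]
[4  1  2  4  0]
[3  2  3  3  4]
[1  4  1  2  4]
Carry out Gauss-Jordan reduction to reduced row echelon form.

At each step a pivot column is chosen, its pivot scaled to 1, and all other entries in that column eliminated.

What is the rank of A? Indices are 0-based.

rank = 4

[1] R0 /= 2  ⇒  (1, 3, 3, 2, 2)
     R1 -= 4·R0  ⇒  (0, 4, 0, 1, 2)
     R2 -= 3·R0  ⇒  (0, 3, 4, 2, 3)
     R3 -= 1·R0  ⇒  (0, 1, 3, 0, 2)
[2] R1 /= 4  ⇒  (0, 1, 0, 4, 3)
     R0 -= 3·R1  ⇒  (1, 0, 3, 0, 3)
     R2 -= 3·R1  ⇒  (0, 0, 4, 0, 4)
     R3 -= 1·R1  ⇒  (0, 0, 3, 1, 4)
[3] R2 /= 4  ⇒  (0, 0, 1, 0, 1)
     R0 -= 3·R2  ⇒  (1, 0, 0, 0, 0)
     R3 -= 3·R2  ⇒  (0, 0, 0, 1, 1)
[4] R3 /= 1  ⇒  (0, 0, 0, 1, 1)
     R1 -= 4·R3  ⇒  (0, 1, 0, 0, 4)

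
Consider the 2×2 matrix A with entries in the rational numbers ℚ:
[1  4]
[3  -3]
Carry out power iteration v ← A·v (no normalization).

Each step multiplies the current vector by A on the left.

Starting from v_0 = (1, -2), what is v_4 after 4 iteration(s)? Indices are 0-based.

v_0 = (1, -2).
v_1 = A·v_0 = (-7, 9).
v_2 = A·v_1 = (29, -48).
v_3 = A·v_2 = (-163, 231).
v_4 = A·v_3 = (761, -1182).

v_4 = (761, -1182)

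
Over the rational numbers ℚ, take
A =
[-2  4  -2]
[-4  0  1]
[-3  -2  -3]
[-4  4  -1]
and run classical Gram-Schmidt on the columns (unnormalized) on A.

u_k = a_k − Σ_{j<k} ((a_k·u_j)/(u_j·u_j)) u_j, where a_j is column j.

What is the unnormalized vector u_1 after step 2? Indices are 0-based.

Step 1: u_0 = a_0 = (-2, -4, -3, -4).
Step 2: u_1 = a_1 − (-2/5)·u_0 = (16/5, -8/5, -16/5, 12/5).

u_1 = (16/5, -8/5, -16/5, 12/5)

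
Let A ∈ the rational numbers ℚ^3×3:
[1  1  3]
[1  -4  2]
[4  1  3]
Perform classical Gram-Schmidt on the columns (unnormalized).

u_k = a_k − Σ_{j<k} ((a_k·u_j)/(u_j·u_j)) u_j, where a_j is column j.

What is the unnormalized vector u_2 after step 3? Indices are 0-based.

Step 1: u_0 = a_0 = (1, 1, 4).
Step 2: u_1 = a_1 − (1/18)·u_0 = (17/18, -73/18, 7/9).
Step 3: u_2 = a_2 − (17/18)·u_0 − (-53/323)·u_1 = (42/19, 126/323, -210/323).

u_2 = (42/19, 126/323, -210/323)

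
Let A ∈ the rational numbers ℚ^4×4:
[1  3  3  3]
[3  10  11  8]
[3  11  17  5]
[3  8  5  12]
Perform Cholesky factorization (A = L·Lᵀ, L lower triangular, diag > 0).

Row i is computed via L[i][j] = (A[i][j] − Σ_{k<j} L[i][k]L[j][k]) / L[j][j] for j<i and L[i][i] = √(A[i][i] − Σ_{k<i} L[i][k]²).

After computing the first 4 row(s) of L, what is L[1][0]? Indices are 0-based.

L[1][0] = 3

Step 1: L[0][0] = √(1) = 1.
  L[1][0] = (3) / L[0][0] = 3.
Step 2: L[1][1] = √(1) = 1.
  L[2][0] = (3) / L[0][0] = 3.
  L[2][1] = (2) / L[1][1] = 2.
Step 3: L[2][2] = √(4) = 2.
  L[3][0] = (3) / L[0][0] = 3.
  L[3][1] = (-1) / L[1][1] = -1.
  L[3][2] = (-2) / L[2][2] = -1.
Step 4: L[3][3] = √(1) = 1.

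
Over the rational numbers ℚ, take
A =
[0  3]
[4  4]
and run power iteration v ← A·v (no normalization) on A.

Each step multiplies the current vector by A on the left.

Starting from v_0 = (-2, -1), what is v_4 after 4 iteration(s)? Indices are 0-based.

v_4 = (-1152, -2256)

v_0 = (-2, -1).
v_1 = A·v_0 = (-3, -12).
v_2 = A·v_1 = (-36, -60).
v_3 = A·v_2 = (-180, -384).
v_4 = A·v_3 = (-1152, -2256).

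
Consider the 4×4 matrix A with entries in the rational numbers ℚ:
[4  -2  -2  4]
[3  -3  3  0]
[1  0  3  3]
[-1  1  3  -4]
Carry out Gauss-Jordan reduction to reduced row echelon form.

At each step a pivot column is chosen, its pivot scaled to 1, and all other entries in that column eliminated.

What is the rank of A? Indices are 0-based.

pivot(0,0)=4: scale R0 → (1, -1/2, -1/2, 1)
  clear (1,0): R1 −= (3)R0 → (0, -3/2, 9/2, -3)
  clear (2,0): R2 −= (1)R0 → (0, 1/2, 7/2, 2)
  clear (3,0): R3 −= (-1)R0 → (0, 1/2, 5/2, -3)
pivot(1,1)=-3/2: scale R1 → (0, 1, -3, 2)
  clear (0,1): R0 −= (-1/2)R1 → (1, 0, -2, 2)
  clear (2,1): R2 −= (1/2)R1 → (0, 0, 5, 1)
  clear (3,1): R3 −= (1/2)R1 → (0, 0, 4, -4)
pivot(2,2)=5: scale R2 → (0, 0, 1, 1/5)
  clear (0,2): R0 −= (-2)R2 → (1, 0, 0, 12/5)
  clear (1,2): R1 −= (-3)R2 → (0, 1, 0, 13/5)
  clear (3,2): R3 −= (4)R2 → (0, 0, 0, -24/5)
pivot(3,3)=-24/5: scale R3 → (0, 0, 0, 1)
  clear (0,3): R0 −= (12/5)R3 → (1, 0, 0, 0)
  clear (1,3): R1 −= (13/5)R3 → (0, 1, 0, 0)
  clear (2,3): R2 −= (1/5)R3 → (0, 0, 1, 0)

rank = 4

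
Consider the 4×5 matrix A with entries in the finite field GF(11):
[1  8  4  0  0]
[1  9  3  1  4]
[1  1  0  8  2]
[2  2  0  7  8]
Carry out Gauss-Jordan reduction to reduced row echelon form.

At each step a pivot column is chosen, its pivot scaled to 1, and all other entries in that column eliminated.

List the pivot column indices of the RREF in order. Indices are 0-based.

pivot columns: 0, 1, 3

[1] R0 /= 1  ⇒  (1, 8, 4, 0, 0)
     R1 -= 1·R0  ⇒  (0, 1, 10, 1, 4)
     R2 -= 1·R0  ⇒  (0, 4, 7, 8, 2)
     R3 -= 2·R0  ⇒  (0, 8, 3, 7, 8)
[2] R1 /= 1  ⇒  (0, 1, 10, 1, 4)
     R0 -= 8·R1  ⇒  (1, 0, 1, 3, 1)
     R2 -= 4·R1  ⇒  (0, 0, 0, 4, 8)
     R3 -= 8·R1  ⇒  (0, 0, 0, 10, 9)
column 2 empty below row 2
[3] R2 /= 4  ⇒  (0, 0, 0, 1, 2)
     R0 -= 3·R2  ⇒  (1, 0, 1, 0, 6)
     R1 -= 1·R2  ⇒  (0, 1, 10, 0, 2)
     R3 -= 10·R2  ⇒  (0, 0, 0, 0, 0)
column 4 empty below row 3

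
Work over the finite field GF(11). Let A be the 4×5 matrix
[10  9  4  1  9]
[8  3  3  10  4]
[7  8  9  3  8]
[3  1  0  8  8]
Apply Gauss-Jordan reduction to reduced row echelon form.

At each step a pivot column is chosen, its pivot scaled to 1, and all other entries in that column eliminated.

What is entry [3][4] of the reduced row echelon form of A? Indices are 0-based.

pivot(0,0)=10: scale R0 → (1, 2, 7, 10, 2)
  clear (1,0): R1 −= (8)R0 → (0, 9, 2, 7, 10)
  clear (2,0): R2 −= (7)R0 → (0, 5, 4, 10, 5)
  clear (3,0): R3 −= (3)R0 → (0, 6, 1, 0, 2)
pivot(1,1)=9: scale R1 → (0, 1, 10, 2, 6)
  clear (0,1): R0 −= (2)R1 → (1, 0, 9, 6, 1)
  clear (2,1): R2 −= (5)R1 → (0, 0, 9, 0, 8)
  clear (3,1): R3 −= (6)R1 → (0, 0, 7, 10, 10)
pivot(2,2)=9: scale R2 → (0, 0, 1, 0, 7)
  clear (0,2): R0 −= (9)R2 → (1, 0, 0, 6, 4)
  clear (1,2): R1 −= (10)R2 → (0, 1, 0, 2, 2)
  clear (3,2): R3 −= (7)R2 → (0, 0, 0, 10, 5)
pivot(3,3)=10: scale R3 → (0, 0, 0, 1, 6)
  clear (0,3): R0 −= (6)R3 → (1, 0, 0, 0, 1)
  clear (1,3): R1 −= (2)R3 → (0, 1, 0, 0, 1)

M[3][4] = 6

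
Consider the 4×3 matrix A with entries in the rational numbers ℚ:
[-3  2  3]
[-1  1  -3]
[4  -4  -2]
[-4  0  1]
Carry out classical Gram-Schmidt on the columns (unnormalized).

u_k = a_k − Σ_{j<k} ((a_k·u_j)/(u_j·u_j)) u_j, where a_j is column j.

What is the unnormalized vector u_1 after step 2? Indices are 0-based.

u_1 = (5/14, 19/42, -38/21, -46/21)

Step 1: u_0 = a_0 = (-3, -1, 4, -4).
Step 2: u_1 = a_1 − (-23/42)·u_0 = (5/14, 19/42, -38/21, -46/21).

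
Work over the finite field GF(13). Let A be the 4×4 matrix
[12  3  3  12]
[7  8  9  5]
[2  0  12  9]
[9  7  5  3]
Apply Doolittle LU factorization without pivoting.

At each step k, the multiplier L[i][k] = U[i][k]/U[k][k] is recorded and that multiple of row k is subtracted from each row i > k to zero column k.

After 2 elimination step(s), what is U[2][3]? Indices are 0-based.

U[2][3] = 11

[col 0] pivot 12
  R1 -= 6*R0 → (0, 3, 4, 11)  (L[1][0] := 6)
  R2 -= 11*R0 → (0, 6, 5, 7)  (L[2][0] := 11)
  R3 -= 4*R0 → (0, 8, 6, 7)  (L[3][0] := 4)
[col 1] pivot 3
  R2 -= 2*R1 → (0, 0, 10, 11)  (L[2][1] := 2)
  R3 -= 7*R1 → (0, 0, 4, 8)  (L[3][1] := 7)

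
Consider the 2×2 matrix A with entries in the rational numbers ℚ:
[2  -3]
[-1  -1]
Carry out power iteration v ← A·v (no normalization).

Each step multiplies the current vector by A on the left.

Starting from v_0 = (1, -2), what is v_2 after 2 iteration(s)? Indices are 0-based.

v_0 = (1, -2).
v_1 = A·v_0 = (8, 1).
v_2 = A·v_1 = (13, -9).

v_2 = (13, -9)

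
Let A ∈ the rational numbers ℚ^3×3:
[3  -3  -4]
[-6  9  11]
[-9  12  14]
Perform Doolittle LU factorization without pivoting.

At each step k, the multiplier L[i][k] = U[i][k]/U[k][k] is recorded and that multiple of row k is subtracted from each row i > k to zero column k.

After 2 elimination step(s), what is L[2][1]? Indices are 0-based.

L[2][1] = 1

k=0: U[0][0]=3
  eliminate (1,0): mult=-2, new row 1: (0, 3, 3); set L[1][0]=-2
  eliminate (2,0): mult=-3, new row 2: (0, 3, 2); set L[2][0]=-3
k=1: U[1][1]=3
  eliminate (2,1): mult=1, new row 2: (0, 0, -1); set L[2][1]=1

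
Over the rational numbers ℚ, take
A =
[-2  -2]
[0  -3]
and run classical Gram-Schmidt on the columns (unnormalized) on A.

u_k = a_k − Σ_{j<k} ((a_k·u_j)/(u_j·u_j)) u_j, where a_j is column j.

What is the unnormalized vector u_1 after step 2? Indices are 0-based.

u_1 = (0, -3)

Step 1: u_0 = a_0 = (-2, 0).
Step 2: u_1 = a_1 − (1)·u_0 = (0, -3).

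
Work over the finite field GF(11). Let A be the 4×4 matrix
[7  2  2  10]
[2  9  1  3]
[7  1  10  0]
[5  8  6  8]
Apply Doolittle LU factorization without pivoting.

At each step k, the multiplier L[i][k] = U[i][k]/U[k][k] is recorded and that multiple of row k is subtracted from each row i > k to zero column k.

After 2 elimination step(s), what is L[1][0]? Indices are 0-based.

L[1][0] = 5

[col 0] pivot 7
  R1 -= 5*R0 → (0, 10, 2, 8)  (L[1][0] := 5)
  R2 -= 1*R0 → (0, 10, 8, 1)  (L[2][0] := 1)
  R3 -= 7*R0 → (0, 5, 3, 4)  (L[3][0] := 7)
[col 1] pivot 10
  R2 -= 1*R1 → (0, 0, 6, 4)  (L[2][1] := 1)
  R3 -= 6*R1 → (0, 0, 2, 0)  (L[3][1] := 6)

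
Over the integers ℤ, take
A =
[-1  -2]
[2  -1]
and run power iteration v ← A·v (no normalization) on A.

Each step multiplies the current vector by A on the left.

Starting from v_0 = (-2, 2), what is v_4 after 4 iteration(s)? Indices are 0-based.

v_0 = (-2, 2).
v_1 = A·v_0 = (-2, -6).
v_2 = A·v_1 = (14, 2).
v_3 = A·v_2 = (-18, 26).
v_4 = A·v_3 = (-34, -62).

v_4 = (-34, -62)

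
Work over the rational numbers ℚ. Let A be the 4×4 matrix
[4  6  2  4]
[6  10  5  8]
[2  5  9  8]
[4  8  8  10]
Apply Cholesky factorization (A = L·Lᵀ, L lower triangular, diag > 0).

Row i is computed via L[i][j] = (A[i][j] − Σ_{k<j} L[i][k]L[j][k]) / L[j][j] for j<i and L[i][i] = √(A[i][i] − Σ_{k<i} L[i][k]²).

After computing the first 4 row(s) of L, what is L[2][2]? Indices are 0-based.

L[2][2] = 2

Step 1: L[0][0] = √(4) = 2.
  L[1][0] = (6) / L[0][0] = 3.
Step 2: L[1][1] = √(1) = 1.
  L[2][0] = (2) / L[0][0] = 1.
  L[2][1] = (2) / L[1][1] = 2.
Step 3: L[2][2] = √(4) = 2.
  L[3][0] = (4) / L[0][0] = 2.
  L[3][1] = (2) / L[1][1] = 2.
  L[3][2] = (2) / L[2][2] = 1.
Step 4: L[3][3] = √(1) = 1.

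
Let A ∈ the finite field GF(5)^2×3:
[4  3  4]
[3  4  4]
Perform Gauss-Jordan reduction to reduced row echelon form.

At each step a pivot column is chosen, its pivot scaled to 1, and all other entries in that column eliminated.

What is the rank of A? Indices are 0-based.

[1] R0 /= 4  ⇒  (1, 2, 1)
     R1 -= 3·R0  ⇒  (0, 3, 1)
[2] R1 /= 3  ⇒  (0, 1, 2)
     R0 -= 2·R1  ⇒  (1, 0, 2)

rank = 2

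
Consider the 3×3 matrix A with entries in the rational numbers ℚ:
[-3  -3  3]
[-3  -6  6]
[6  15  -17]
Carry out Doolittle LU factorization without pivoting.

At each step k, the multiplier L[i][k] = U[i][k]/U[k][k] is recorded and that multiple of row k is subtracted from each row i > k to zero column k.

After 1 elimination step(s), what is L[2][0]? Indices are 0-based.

[col 0] pivot -3
  R1 -= 1*R0 → (0, -3, 3)  (L[1][0] := 1)
  R2 -= -2*R0 → (0, 9, -11)  (L[2][0] := -2)

L[2][0] = -2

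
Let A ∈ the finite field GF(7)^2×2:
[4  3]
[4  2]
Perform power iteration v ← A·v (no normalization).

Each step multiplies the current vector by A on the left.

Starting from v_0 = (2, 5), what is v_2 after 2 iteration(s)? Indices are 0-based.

v_2 = (6, 2)

v_0 = (2, 5).
v_1 = A·v_0 = (2, 4).
v_2 = A·v_1 = (6, 2).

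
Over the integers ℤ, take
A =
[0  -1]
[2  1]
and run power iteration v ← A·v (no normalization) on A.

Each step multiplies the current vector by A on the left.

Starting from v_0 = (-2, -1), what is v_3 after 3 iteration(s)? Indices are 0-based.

v_3 = (3, 7)

v_0 = (-2, -1).
v_1 = A·v_0 = (1, -5).
v_2 = A·v_1 = (5, -3).
v_3 = A·v_2 = (3, 7).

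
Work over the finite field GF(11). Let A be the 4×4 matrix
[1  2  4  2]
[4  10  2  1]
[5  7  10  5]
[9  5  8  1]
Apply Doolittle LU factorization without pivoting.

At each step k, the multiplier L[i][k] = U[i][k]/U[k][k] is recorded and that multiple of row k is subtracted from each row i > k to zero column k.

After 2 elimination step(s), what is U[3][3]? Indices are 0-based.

Step 1: pivot at (0,0) is 1.
  row1 ← row1 − (4)·row0  ⇒  L[1][0]=4, U row1=(0, 2, 8, 4)
  row2 ← row2 − (5)·row0  ⇒  L[2][0]=5, U row2=(0, 8, 1, 6)
  row3 ← row3 − (9)·row0  ⇒  L[3][0]=9, U row3=(0, 9, 5, 5)
Step 2: pivot at (1,1) is 2.
  row2 ← row2 − (4)·row1  ⇒  L[2][1]=4, U row2=(0, 0, 2, 1)
  row3 ← row3 − (10)·row1  ⇒  L[3][1]=10, U row3=(0, 0, 2, 9)

U[3][3] = 9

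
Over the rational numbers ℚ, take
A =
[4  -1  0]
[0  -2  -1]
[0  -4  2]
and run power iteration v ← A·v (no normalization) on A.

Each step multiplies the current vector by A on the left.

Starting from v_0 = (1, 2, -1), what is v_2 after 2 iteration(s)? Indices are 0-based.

v_2 = (11, 16, -8)

v_0 = (1, 2, -1).
v_1 = A·v_0 = (2, -3, -10).
v_2 = A·v_1 = (11, 16, -8).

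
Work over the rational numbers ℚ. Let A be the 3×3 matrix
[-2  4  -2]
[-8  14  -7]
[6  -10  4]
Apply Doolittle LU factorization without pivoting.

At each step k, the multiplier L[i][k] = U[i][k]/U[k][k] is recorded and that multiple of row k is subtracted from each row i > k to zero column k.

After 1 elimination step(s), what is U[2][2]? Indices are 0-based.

U[2][2] = -2

Step 1: pivot at (0,0) is -2.
  row1 ← row1 − (4)·row0  ⇒  L[1][0]=4, U row1=(0, -2, 1)
  row2 ← row2 − (-3)·row0  ⇒  L[2][0]=-3, U row2=(0, 2, -2)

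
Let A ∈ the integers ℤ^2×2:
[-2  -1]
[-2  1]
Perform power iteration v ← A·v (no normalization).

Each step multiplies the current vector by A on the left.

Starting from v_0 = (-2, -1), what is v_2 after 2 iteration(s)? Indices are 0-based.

v_0 = (-2, -1).
v_1 = A·v_0 = (5, 3).
v_2 = A·v_1 = (-13, -7).

v_2 = (-13, -7)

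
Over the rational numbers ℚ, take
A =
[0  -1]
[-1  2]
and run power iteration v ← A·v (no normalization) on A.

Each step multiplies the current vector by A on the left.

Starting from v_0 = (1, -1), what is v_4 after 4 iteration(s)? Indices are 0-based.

v_4 = (17, -41)

v_0 = (1, -1).
v_1 = A·v_0 = (1, -3).
v_2 = A·v_1 = (3, -7).
v_3 = A·v_2 = (7, -17).
v_4 = A·v_3 = (17, -41).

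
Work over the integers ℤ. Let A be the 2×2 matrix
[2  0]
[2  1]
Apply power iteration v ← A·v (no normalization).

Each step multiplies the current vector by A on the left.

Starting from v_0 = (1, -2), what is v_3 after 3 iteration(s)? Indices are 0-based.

v_3 = (8, 12)

v_0 = (1, -2).
v_1 = A·v_0 = (2, 0).
v_2 = A·v_1 = (4, 4).
v_3 = A·v_2 = (8, 12).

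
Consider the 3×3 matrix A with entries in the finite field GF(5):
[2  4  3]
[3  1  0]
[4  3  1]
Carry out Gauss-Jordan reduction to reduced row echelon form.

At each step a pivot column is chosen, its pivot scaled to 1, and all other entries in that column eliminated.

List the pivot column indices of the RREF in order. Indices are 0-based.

pivot columns: 0, 2

pivot(0,0)=2: scale R0 → (1, 2, 4)
  clear (1,0): R1 −= (3)R0 → (0, 0, 3)
  clear (2,0): R2 −= (4)R0 → (0, 0, 0)
col 1: no nonzero at/below row 1; advance.
pivot(1,2)=3: scale R1 → (0, 0, 1)
  clear (0,2): R0 −= (4)R1 → (1, 2, 0)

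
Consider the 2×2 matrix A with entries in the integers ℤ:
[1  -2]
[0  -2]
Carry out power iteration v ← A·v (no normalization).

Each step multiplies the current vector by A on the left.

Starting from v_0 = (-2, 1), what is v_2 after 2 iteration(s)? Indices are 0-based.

v_2 = (0, 4)

v_0 = (-2, 1).
v_1 = A·v_0 = (-4, -2).
v_2 = A·v_1 = (0, 4).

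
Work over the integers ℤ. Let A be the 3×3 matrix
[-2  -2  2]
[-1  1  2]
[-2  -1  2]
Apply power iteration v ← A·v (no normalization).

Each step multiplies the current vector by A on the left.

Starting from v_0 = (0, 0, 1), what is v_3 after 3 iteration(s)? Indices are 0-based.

v_0 = (0, 0, 1).
v_1 = A·v_0 = (2, 2, 2).
v_2 = A·v_1 = (-4, 4, -2).
v_3 = A·v_2 = (-4, 4, 0).

v_3 = (-4, 4, 0)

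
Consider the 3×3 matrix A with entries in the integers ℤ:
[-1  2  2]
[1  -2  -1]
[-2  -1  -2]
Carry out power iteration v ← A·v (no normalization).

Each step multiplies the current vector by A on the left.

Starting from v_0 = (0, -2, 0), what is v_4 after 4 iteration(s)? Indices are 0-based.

v_4 = (96, -114, 80)

v_0 = (0, -2, 0).
v_1 = A·v_0 = (-4, 4, 2).
v_2 = A·v_1 = (16, -14, 0).
v_3 = A·v_2 = (-44, 44, -18).
v_4 = A·v_3 = (96, -114, 80).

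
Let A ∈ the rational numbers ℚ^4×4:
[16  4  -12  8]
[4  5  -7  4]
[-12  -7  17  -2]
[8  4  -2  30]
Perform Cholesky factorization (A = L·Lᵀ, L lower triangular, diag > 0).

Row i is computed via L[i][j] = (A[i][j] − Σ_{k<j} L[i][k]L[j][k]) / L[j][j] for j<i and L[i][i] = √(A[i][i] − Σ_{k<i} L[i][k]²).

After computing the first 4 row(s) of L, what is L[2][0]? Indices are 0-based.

Step 1: L[0][0] = √(16) = 4.
  L[1][0] = (4) / L[0][0] = 1.
Step 2: L[1][1] = √(4) = 2.
  L[2][0] = (-12) / L[0][0] = -3.
  L[2][1] = (-4) / L[1][1] = -2.
Step 3: L[2][2] = √(4) = 2.
  L[3][0] = (8) / L[0][0] = 2.
  L[3][1] = (2) / L[1][1] = 1.
  L[3][2] = (6) / L[2][2] = 3.
Step 4: L[3][3] = √(16) = 4.

L[2][0] = -3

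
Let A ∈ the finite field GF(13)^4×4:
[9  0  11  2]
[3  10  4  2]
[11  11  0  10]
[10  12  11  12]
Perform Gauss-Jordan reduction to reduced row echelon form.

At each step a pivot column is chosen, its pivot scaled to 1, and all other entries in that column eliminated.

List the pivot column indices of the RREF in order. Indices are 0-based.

pivot columns: 0, 1, 2, 3

step 1: normalize row 0 (÷9) = (1, 0, 7, 6)
  row 1: subtract 3×row0 = (0, 10, 9, 10)
  row 2: subtract 11×row0 = (0, 11, 1, 9)
  row 3: subtract 10×row0 = (0, 12, 6, 4)
step 2: normalize row 1 (÷10) = (0, 1, 10, 1)
  row 2: subtract 11×row1 = (0, 0, 8, 11)
  row 3: subtract 12×row1 = (0, 0, 3, 5)
step 3: normalize row 2 (÷8) = (0, 0, 1, 3)
  row 0: subtract 7×row2 = (1, 0, 0, 11)
  row 1: subtract 10×row2 = (0, 1, 0, 10)
  row 3: subtract 3×row2 = (0, 0, 0, 9)
step 4: normalize row 3 (÷9) = (0, 0, 0, 1)
  row 0: subtract 11×row3 = (1, 0, 0, 0)
  row 1: subtract 10×row3 = (0, 1, 0, 0)
  row 2: subtract 3×row3 = (0, 0, 1, 0)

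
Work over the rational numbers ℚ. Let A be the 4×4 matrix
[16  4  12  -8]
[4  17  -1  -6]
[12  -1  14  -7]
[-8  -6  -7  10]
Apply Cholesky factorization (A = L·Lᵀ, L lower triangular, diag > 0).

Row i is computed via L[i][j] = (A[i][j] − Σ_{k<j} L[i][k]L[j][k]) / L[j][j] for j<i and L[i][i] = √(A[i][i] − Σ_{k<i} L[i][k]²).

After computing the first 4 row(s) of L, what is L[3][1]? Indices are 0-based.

L[3][1] = -1

Step 1: L[0][0] = √(16) = 4.
  L[1][0] = (4) / L[0][0] = 1.
Step 2: L[1][1] = √(16) = 4.
  L[2][0] = (12) / L[0][0] = 3.
  L[2][1] = (-4) / L[1][1] = -1.
Step 3: L[2][2] = √(4) = 2.
  L[3][0] = (-8) / L[0][0] = -2.
  L[3][1] = (-4) / L[1][1] = -1.
  L[3][2] = (-2) / L[2][2] = -1.
Step 4: L[3][3] = √(4) = 2.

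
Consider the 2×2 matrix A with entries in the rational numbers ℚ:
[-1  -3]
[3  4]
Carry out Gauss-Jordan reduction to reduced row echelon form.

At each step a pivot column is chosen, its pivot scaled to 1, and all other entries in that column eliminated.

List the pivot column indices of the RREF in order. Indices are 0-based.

[1] R0 /= -1  ⇒  (1, 3)
     R1 -= 3·R0  ⇒  (0, -5)
[2] R1 /= -5  ⇒  (0, 1)
     R0 -= 3·R1  ⇒  (1, 0)

pivot columns: 0, 1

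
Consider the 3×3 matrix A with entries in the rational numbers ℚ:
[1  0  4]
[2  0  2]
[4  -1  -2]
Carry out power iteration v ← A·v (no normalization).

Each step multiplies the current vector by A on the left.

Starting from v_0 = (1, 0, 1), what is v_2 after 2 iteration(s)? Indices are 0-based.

v_0 = (1, 0, 1).
v_1 = A·v_0 = (5, 4, 2).
v_2 = A·v_1 = (13, 14, 12).

v_2 = (13, 14, 12)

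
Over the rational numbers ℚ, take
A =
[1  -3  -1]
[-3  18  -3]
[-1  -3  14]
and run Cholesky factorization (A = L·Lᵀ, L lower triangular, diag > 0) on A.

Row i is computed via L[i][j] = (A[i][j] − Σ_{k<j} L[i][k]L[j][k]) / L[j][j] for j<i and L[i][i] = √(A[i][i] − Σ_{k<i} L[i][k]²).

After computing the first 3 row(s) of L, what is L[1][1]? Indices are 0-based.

L[1][1] = 3

Step 1: L[0][0] = √(1) = 1.
  L[1][0] = (-3) / L[0][0] = -3.
Step 2: L[1][1] = √(9) = 3.
  L[2][0] = (-1) / L[0][0] = -1.
  L[2][1] = (-6) / L[1][1] = -2.
Step 3: L[2][2] = √(9) = 3.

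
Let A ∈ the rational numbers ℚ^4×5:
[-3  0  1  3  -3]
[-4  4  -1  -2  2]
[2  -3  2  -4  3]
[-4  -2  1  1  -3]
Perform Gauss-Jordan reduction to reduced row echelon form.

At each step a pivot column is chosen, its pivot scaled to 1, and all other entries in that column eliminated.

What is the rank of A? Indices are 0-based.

pivot(0,0)=-3: scale R0 → (1, 0, -1/3, -1, 1)
  clear (1,0): R1 −= (-4)R0 → (0, 4, -7/3, -6, 6)
  clear (2,0): R2 −= (2)R0 → (0, -3, 8/3, -2, 1)
  clear (3,0): R3 −= (-4)R0 → (0, -2, -1/3, -3, 1)
pivot(1,1)=4: scale R1 → (0, 1, -7/12, -3/2, 3/2)
  clear (2,1): R2 −= (-3)R1 → (0, 0, 11/12, -13/2, 11/2)
  clear (3,1): R3 −= (-2)R1 → (0, 0, -3/2, -6, 4)
pivot(2,2)=11/12: scale R2 → (0, 0, 1, -78/11, 6)
  clear (0,2): R0 −= (-1/3)R2 → (1, 0, 0, -37/11, 3)
  clear (1,2): R1 −= (-7/12)R2 → (0, 1, 0, -62/11, 5)
  clear (3,2): R3 −= (-3/2)R2 → (0, 0, 0, -183/11, 13)
pivot(3,3)=-183/11: scale R3 → (0, 0, 0, 1, -143/183)
  clear (0,3): R0 −= (-37/11)R3 → (1, 0, 0, 0, 68/183)
  clear (1,3): R1 −= (-62/11)R3 → (0, 1, 0, 0, 109/183)
  clear (2,3): R2 −= (-78/11)R3 → (0, 0, 1, 0, 28/61)

rank = 4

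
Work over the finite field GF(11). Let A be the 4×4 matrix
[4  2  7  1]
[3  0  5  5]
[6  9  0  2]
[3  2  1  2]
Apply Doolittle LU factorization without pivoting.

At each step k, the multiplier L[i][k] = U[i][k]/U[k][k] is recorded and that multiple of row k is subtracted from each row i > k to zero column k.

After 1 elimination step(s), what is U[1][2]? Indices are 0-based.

U[1][2] = 8

[col 0] pivot 4
  R1 -= 9*R0 → (0, 4, 8, 7)  (L[1][0] := 9)
  R2 -= 7*R0 → (0, 6, 6, 6)  (L[2][0] := 7)
  R3 -= 9*R0 → (0, 6, 4, 4)  (L[3][0] := 9)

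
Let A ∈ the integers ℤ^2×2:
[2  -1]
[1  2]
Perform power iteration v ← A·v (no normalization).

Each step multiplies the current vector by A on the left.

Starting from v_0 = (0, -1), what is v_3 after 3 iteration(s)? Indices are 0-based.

v_3 = (11, -2)

v_0 = (0, -1).
v_1 = A·v_0 = (1, -2).
v_2 = A·v_1 = (4, -3).
v_3 = A·v_2 = (11, -2).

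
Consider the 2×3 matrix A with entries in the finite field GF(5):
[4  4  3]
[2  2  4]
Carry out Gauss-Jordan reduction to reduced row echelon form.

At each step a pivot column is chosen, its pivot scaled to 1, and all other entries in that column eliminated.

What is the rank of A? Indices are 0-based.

pivot(0,0)=4: scale R0 → (1, 1, 2)
  clear (1,0): R1 −= (2)R0 → (0, 0, 0)
col 1: no nonzero at/below row 1; advance.
col 2: no nonzero at/below row 1; advance.

rank = 1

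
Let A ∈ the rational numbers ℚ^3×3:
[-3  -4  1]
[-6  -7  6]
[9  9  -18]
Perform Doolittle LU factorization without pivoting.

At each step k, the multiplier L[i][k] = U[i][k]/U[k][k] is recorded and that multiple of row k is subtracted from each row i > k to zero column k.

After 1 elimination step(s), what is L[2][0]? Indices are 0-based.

L[2][0] = -3

Step 1: pivot at (0,0) is -3.
  row1 ← row1 − (2)·row0  ⇒  L[1][0]=2, U row1=(0, 1, 4)
  row2 ← row2 − (-3)·row0  ⇒  L[2][0]=-3, U row2=(0, -3, -15)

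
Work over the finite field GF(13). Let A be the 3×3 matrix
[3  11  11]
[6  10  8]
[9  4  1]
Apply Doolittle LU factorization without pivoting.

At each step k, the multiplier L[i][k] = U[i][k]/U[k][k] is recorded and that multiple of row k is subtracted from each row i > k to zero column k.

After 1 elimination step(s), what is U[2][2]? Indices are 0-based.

U[2][2] = 7

[col 0] pivot 3
  R1 -= 2*R0 → (0, 1, 12)  (L[1][0] := 2)
  R2 -= 3*R0 → (0, 10, 7)  (L[2][0] := 3)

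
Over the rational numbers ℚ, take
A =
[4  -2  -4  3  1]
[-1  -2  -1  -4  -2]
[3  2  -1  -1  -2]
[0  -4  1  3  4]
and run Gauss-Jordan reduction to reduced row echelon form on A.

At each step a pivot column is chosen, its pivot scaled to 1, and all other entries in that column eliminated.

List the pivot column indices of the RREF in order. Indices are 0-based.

pivot columns: 0, 1, 2, 3

step 1: normalize row 0 (÷4) = (1, -1/2, -1, 3/4, 1/4)
  row 1: subtract -1×row0 = (0, -5/2, -2, -13/4, -7/4)
  row 2: subtract 3×row0 = (0, 7/2, 2, -13/4, -11/4)
step 2: normalize row 1 (÷-5/2) = (0, 1, 4/5, 13/10, 7/10)
  row 0: subtract -1/2×row1 = (1, 0, -3/5, 7/5, 3/5)
  row 2: subtract 7/2×row1 = (0, 0, -4/5, -39/5, -26/5)
  row 3: subtract -4×row1 = (0, 0, 21/5, 41/5, 34/5)
step 3: normalize row 2 (÷-4/5) = (0, 0, 1, 39/4, 13/2)
  row 0: subtract -3/5×row2 = (1, 0, 0, 29/4, 9/2)
  row 1: subtract 4/5×row2 = (0, 1, 0, -13/2, -9/2)
  row 3: subtract 21/5×row2 = (0, 0, 0, -131/4, -41/2)
step 4: normalize row 3 (÷-131/4) = (0, 0, 0, 1, 82/131)
  row 0: subtract 29/4×row3 = (1, 0, 0, 0, -5/131)
  row 1: subtract -13/2×row3 = (0, 1, 0, 0, -113/262)
  row 2: subtract 39/4×row3 = (0, 0, 1, 0, 52/131)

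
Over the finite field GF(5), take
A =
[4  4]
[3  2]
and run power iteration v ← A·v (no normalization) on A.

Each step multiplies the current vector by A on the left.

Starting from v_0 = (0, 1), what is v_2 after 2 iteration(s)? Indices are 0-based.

v_2 = (4, 1)

v_0 = (0, 1).
v_1 = A·v_0 = (4, 2).
v_2 = A·v_1 = (4, 1).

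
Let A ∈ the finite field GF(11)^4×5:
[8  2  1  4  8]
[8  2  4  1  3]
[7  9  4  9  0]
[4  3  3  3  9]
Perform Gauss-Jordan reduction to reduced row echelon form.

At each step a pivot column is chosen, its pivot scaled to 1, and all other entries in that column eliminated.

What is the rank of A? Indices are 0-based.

rank = 4

pivot(0,0)=8: scale R0 → (1, 3, 7, 6, 1)
  clear (1,0): R1 −= (8)R0 → (0, 0, 3, 8, 6)
  clear (2,0): R2 −= (7)R0 → (0, 10, 10, 0, 4)
  clear (3,0): R3 −= (4)R0 → (0, 2, 8, 1, 5)
pivot(1,1): swap R1↔R2
pivot(1,1)=10: scale R1 → (0, 1, 1, 0, 7)
  clear (0,1): R0 −= (3)R1 → (1, 0, 4, 6, 2)
  clear (3,1): R3 −= (2)R1 → (0, 0, 6, 1, 2)
pivot(2,2)=3: scale R2 → (0, 0, 1, 10, 2)
  clear (0,2): R0 −= (4)R2 → (1, 0, 0, 10, 5)
  clear (1,2): R1 −= (1)R2 → (0, 1, 0, 1, 5)
  clear (3,2): R3 −= (6)R2 → (0, 0, 0, 7, 1)
pivot(3,3)=7: scale R3 → (0, 0, 0, 1, 8)
  clear (0,3): R0 −= (10)R3 → (1, 0, 0, 0, 2)
  clear (1,3): R1 −= (1)R3 → (0, 1, 0, 0, 8)
  clear (2,3): R2 −= (10)R3 → (0, 0, 1, 0, 10)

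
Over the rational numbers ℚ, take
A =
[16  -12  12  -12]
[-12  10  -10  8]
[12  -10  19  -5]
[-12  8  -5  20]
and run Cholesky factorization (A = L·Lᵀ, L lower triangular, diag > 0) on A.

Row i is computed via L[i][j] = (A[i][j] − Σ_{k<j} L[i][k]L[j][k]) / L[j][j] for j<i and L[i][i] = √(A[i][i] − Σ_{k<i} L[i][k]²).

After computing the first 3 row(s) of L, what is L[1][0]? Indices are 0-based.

L[1][0] = -3

Step 1: L[0][0] = √(16) = 4.
  L[1][0] = (-12) / L[0][0] = -3.
Step 2: L[1][1] = √(1) = 1.
  L[2][0] = (12) / L[0][0] = 3.
  L[2][1] = (-1) / L[1][1] = -1.
Step 3: L[2][2] = √(9) = 3.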